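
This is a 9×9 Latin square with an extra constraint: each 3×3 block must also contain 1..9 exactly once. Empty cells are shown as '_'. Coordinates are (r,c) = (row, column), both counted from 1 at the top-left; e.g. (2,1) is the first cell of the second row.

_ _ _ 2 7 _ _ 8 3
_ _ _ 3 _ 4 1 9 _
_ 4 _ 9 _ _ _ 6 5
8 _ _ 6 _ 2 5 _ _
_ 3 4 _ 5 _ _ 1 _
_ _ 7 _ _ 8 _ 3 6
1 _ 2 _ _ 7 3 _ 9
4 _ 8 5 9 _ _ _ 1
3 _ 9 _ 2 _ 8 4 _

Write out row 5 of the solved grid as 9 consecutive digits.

634759218

(1,7) = 4: row 1 has {2,3,7,8}; col 7 has {1,3,5,8}; box has {1,3,5,6,8,9} → only 4 remains.
(3,6) = 1: row 3 has {4,5,6,9}; col 6 has {2,4,7,8}; box has {2,3,4,7,9} → only 1 remains.
(4,3) = 1: row 4 has {2,5,6,8}; col 3 has {2,4,7,8,9}; box has {3,4,7,8} → only 1 remains.
(4,8) = 7: row 4 has {1,2,5,6,8}; col 8 has {1,3,4,6,8,9}; box has {1,3,5,6} → only 7 remains.
(4,9) = 4: row 4 has {1,2,5,6,7,8}; col 9 has {1,3,5,6,9}; box has {1,3,5,6,7} → only 4 remains.
(5,4) = 7: row 5 has {1,3,4,5}; col 4 has {2,3,5,6,9}; box has {2,5,6,8} → only 7 remains.
(5,6) = 9: row 5 has {1,3,4,5,7}; col 6 has {1,2,4,7,8}; box has {2,5,6,7,8} → only 9 remains.
(5,7) = 2: row 5 has {1,3,4,5,7,9}; col 7 has {1,3,4,5,8}; box has {1,3,4,5,6,7} → only 2 remains.
(5,9) = 8: row 5 has {1,2,3,4,5,7,9}; col 9 has {1,3,4,5,6,9}; box has {1,2,3,4,5,6,7} → only 8 remains.
(6,7) = 9: row 6 has {3,6,7,8}; col 7 has {1,2,3,4,5,8}; box has {1,2,3,4,5,6,7,8} → only 9 remains.
(7,8) = 5: row 7 has {1,2,3,7,9}; col 8 has {1,3,4,6,7,8,9}; box has {1,3,4,8,9} → only 5 remains.
(8,8) = 2: row 8 has {1,4,5,8,9}; col 8 has {1,3,4,5,6,7,8,9}; box has {1,3,4,5,8,9} → only 2 remains.
(9,4) = 1: row 9 has {2,3,4,8,9}; col 4 has {2,3,5,6,7,9}; box has {2,5,7,9} → only 1 remains.
(9,6) = 6: row 9 has {1,2,3,4,8,9}; col 6 has {1,2,4,7,8,9}; box has {1,2,5,7,9} → only 6 remains.
(9,9) = 7: row 9 has {1,2,3,4,6,8,9}; col 9 has {1,3,4,5,6,8,9}; box has {1,2,3,4,5,8,9} → only 7 remains.
(1,6) = 5: row 1 has {2,3,4,7,8}; col 6 has {1,2,4,6,7,8,9}; box has {1,2,3,4,7,9} → only 5 remains.
(2,9) = 2: row 2 has {1,3,4,9}; col 9 has {1,3,4,5,6,7,8,9}; box has {1,3,4,5,6,8,9} → only 2 remains.
(3,3) = 3: row 3 has {1,4,5,6,9}; col 3 has {1,2,4,7,8,9}; box has {4} → only 3 remains.
(3,5) = 8: row 3 has {1,3,4,5,6,9}; col 5 has {2,5,7,9}; box has {1,2,3,4,5,7,9} → only 8 remains.
(3,7) = 7: row 3 has {1,3,4,5,6,8,9}; col 7 has {1,2,3,4,5,8,9}; box has {1,2,3,4,5,6,8,9} → only 7 remains.
(4,2) = 9: row 4 has {1,2,4,5,6,7,8}; col 2 has {3,4}; box has {1,3,4,7,8} → only 9 remains.
(4,5) = 3: row 4 has {1,2,4,5,6,7,8,9}; col 5 has {2,5,7,8,9}; box has {2,5,6,7,8,9} → only 3 remains.
(5,1) = 6: row 5 has {1,2,3,4,5,7,8,9}; col 1 has {1,3,4,8}; box has {1,3,4,7,8,9} → only 6 remains.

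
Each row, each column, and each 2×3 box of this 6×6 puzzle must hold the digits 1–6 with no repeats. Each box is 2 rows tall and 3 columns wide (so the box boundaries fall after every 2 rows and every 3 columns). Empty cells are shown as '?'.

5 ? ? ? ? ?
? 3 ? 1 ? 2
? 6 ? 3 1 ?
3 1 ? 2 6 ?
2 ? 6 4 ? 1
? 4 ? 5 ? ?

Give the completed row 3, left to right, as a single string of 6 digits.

r1c2 = 2 (sole candidate).
r1c4 = 6 (sole candidate).
r2c3 = 4 (sole candidate).
r2c5 = 5 (sole candidate).
r3c1 = 4: row 3 has {1,3,6}; col 1 has {2,3,5}; box has {1,3,6} → only 4 remains.
r3c6 = 5: row 3 has {1,3,4,6}; col 6 has {1,2}; box has {1,2,3,6} → only 5 remains.
r4c3 = 5 (sole candidate).
r4c6 = 4 (sole candidate).
r5c2 = 5 (sole candidate).
r5c5 = 3 (sole candidate).
r6c1 = 1 (sole candidate).
r6c3 = 3 (sole candidate).
r6c5 = 2 (sole candidate).
r6c6 = 6 (sole candidate).
r1c3 = 1 (sole candidate).
r1c5 = 4 (sole candidate).
r1c6 = 3 (sole candidate).
r2c1 = 6 (sole candidate).
r3c3 = 2: row 3 has {1,3,4,5,6}; col 3 has {1,3,4,5,6}; box has {1,3,4,5,6} → only 2 remains.

462315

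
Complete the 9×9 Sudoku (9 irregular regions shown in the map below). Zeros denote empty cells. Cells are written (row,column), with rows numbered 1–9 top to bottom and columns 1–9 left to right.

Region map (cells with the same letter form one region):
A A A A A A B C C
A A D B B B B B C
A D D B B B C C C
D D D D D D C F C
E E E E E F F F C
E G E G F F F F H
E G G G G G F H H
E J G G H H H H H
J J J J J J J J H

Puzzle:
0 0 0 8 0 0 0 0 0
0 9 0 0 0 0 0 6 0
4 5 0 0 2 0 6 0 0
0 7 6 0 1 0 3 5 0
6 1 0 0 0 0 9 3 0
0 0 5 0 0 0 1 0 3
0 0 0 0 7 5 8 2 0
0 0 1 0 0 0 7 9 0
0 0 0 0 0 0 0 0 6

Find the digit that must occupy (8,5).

5

(1,9) = 9 (hidden single in row 1).
(5,9) = 5 (hidden single in row 5).
(7,9) = 1 (hidden single in row 7).
(8,5) = 5: in row 8, 5 can only go here (every other open cell in that row sees a 5).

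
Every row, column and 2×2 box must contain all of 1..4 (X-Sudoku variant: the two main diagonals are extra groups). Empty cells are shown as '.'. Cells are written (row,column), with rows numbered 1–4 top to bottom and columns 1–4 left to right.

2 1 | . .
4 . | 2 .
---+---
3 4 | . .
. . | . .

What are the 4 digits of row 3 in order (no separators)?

3412

(1,4) = 3 (sole candidate).
(2,2) = 3 (sole candidate).
(2,4) = 1 (sole candidate).
(3,3) = 1: row 3 has {3,4}; col 3 has {2}; box has {}; main diagonal has {2,3} → only 1 remains.
(3,4) = 2: row 3 has {1,3,4}; col 4 has {1,3}; box has {1} → only 2 remains.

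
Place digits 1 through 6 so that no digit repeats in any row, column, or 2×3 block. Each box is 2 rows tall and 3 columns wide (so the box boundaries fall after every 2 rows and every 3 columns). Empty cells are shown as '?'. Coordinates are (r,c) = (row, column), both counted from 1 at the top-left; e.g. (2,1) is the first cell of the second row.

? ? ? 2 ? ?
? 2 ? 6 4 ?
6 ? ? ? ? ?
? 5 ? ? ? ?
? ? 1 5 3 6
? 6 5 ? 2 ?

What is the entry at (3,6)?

5

(2,3) = 3 (sole candidate).
(5,2) = 4 (sole candidate).
(6,1) = 3 (sole candidate).
(1,2) = 1 (sole candidate).
(1,5) = 5 (sole candidate).
(1,6) = 3 (sole candidate).
(2,1) = 5 (sole candidate).
(2,6) = 1 (sole candidate).
(3,2) = 3 (sole candidate).
(3,5) = 1 (sole candidate).
(4,5) = 6 (sole candidate).
(5,1) = 2 (sole candidate).
(6,6) = 4 (sole candidate).
(1,1) = 4 (sole candidate).
(1,3) = 6 (sole candidate).
(3,4) = 4 (sole candidate).
(4,1) = 1 (sole candidate).
(4,4) = 3 (sole candidate).
(4,6) = 2 (sole candidate).
(6,4) = 1 (sole candidate).
(3,3) = 2 (sole candidate).
(3,6) = 5: row 3 has {1,2,3,4,6}; col 6 has {1,2,3,4,6}; box has {1,2,3,4,6} → only 5 remains.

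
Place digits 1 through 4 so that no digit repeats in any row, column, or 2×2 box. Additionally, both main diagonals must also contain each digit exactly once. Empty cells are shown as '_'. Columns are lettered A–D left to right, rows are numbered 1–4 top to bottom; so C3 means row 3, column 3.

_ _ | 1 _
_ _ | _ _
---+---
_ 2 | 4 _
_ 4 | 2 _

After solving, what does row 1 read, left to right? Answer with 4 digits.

2314

B1 = 3: row 1 has {1}; col 2 has {2,4}; box has {} → only 3 remains.
D1 = 4: row 1 has {1,3}; col 4 has {}; box has {1}; anti-diagonal has {2} → only 4 remains.
B2 = 1 (sole candidate).
C2 = 3 (sole candidate).
D2 = 2 (sole candidate).
A4 = 1 (sole candidate).
D4 = 3 (sole candidate).
A1 = 2: row 1 has {1,3,4}; col 1 has {1}; box has {1,3}; main diagonal has {1,3,4} → only 2 remains.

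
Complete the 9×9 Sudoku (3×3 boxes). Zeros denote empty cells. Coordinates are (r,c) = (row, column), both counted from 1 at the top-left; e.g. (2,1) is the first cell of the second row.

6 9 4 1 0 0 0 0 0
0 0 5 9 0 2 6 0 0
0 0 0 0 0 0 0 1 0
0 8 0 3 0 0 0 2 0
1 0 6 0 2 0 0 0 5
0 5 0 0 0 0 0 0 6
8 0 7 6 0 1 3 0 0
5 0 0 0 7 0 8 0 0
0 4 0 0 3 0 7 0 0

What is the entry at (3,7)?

(4,3) = 9 (sole candidate).
(7,2) = 2 (sole candidate).
(9,1) = 9 (sole candidate).
(9,3) = 1 (sole candidate).
(9,9) = 2 (sole candidate).
(8,3) = 3 (sole candidate).
(6,3) = 2 (sole candidate).
(8,2) = 6 (sole candidate).
(3,3) = 8 (sole candidate).
(1,7) = 2 (hidden single in row 1).
(2,2) = 1 (hidden single in row 2).
(3,1) = 2 (hidden single in row 3).
(8,9) = 1 (hidden single in row 8).
(8,4) = 2 (hidden single in row 8).
(9,8) = 6 (hidden single in row 9).
(3,7) = 5: in column 7, 5 can only go here (every other open cell in that column sees a 5).

5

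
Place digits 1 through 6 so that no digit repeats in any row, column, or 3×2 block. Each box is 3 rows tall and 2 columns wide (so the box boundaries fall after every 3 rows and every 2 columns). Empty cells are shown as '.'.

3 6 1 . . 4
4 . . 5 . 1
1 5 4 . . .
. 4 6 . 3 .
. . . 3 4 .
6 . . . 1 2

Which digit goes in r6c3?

5

r1c4 = 2 (sole candidate).
r1c5 = 5 (sole candidate).
r2c2 = 2 (sole candidate).
r2c3 = 3 (sole candidate).
r2c5 = 6 (sole candidate).
r3c4 = 6 (sole candidate).
r3c5 = 2 (sole candidate).
r3c6 = 3 (sole candidate).
r4c4 = 1 (sole candidate).
r4c6 = 5 (sole candidate).
r5c2 = 1 (sole candidate).
r5c6 = 6 (sole candidate).
r6c2 = 3 (sole candidate).
r6c3 = 5: row 6 has {1,2,3,6}; col 3 has {1,3,4,6}; box has {1,3,6} → only 5 remains.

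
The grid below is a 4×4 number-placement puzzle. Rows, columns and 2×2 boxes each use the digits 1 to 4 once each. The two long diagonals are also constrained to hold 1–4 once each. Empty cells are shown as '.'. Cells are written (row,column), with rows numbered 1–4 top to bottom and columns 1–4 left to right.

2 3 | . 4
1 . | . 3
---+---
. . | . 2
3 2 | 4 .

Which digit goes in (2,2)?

(1,3) = 1: row 1 has {2,3,4}; col 3 has {4}; box has {3,4} → only 1 remains.
(2,2) = 4: row 2 has {1,3}; col 2 has {2,3}; box has {1,2,3}; main diagonal has {2} → only 4 remains.

4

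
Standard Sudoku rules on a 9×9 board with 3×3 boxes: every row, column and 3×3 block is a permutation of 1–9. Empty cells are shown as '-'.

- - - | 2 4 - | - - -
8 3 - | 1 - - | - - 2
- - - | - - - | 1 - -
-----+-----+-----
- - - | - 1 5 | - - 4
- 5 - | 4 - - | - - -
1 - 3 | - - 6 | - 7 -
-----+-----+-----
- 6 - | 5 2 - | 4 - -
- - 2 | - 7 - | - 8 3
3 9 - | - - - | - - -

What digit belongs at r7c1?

r7c1 = 7: row 7 has {2,4,5,6}; col 1 has {1,3,8}; box has {2,3,6,9} → only 7 remains.

7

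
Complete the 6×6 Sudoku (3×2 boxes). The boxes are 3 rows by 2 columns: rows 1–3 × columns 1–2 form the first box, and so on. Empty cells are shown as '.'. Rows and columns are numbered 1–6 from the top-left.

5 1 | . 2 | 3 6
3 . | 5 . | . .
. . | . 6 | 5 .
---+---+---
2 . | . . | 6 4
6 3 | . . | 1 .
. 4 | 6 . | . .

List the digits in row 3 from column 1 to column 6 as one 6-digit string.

423651

r1c3 = 4 (sole candidate).
r2c4 = 1 (sole candidate).
r2c6 = 2 (sole candidate).
r3c1 = 4: row 3 has {5,6}; col 1 has {2,3,5,6}; box has {1,3,5} → only 4 remains.
r3c2 = 2: row 3 has {4,5,6}; col 2 has {1,3,4}; box has {1,3,4,5} → only 2 remains.
r3c3 = 3: row 3 has {2,4,5,6}; col 3 has {4,5,6}; box has {1,2,4,5,6} → only 3 remains.
r3c6 = 1: row 3 has {2,3,4,5,6}; col 6 has {2,4,6}; box has {2,3,5,6} → only 1 remains.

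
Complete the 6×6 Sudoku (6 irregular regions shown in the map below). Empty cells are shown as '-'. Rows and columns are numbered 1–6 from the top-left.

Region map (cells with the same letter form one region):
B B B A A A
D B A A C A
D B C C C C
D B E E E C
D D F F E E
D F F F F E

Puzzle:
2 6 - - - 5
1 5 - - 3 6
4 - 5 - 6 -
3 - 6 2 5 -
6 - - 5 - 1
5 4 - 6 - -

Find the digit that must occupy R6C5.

2

R2C4 = 4: row 2 has {1,3,5,6}; col 4 has {2,5,6}; region has {5,6} → only 4 remains.
R3C4 = 1: row 3 has {4,5,6}; col 4 has {2,4,5,6}; region has {3,5,6} → only 1 remains.
R3C6 = 2: row 3 has {1,4,5,6}; col 6 has {1,5,6}; region has {1,3,5,6} → only 2 remains.
R4C2 = 1: row 4 has {2,3,5,6}; col 2 has {4,5,6}; region has {2,5,6} → only 1 remains.
R4C6 = 4: row 4 has {1,2,3,5,6}; col 6 has {1,2,5,6}; region has {1,2,3,5,6} → only 4 remains.
R5C2 = 2: row 5 has {1,5,6}; col 2 has {1,4,5,6}; region has {1,3,4,5,6} → only 2 remains.
R5C3 = 3: row 5 has {1,2,5,6}; col 3 has {5,6}; region has {4,5,6} → only 3 remains.
R5C5 = 4: row 5 has {1,2,3,5,6}; col 5 has {3,5,6}; region has {1,2,5,6} → only 4 remains.
R6C6 = 3: row 6 has {4,5,6}; col 6 has {1,2,4,5,6}; region has {1,2,4,5,6} → only 3 remains.
R1C3 = 4: row 1 has {2,5,6}; col 3 has {3,5,6}; region has {1,2,5,6} → only 4 remains.
R1C4 = 3: row 1 has {2,4,5,6}; col 4 has {1,2,4,5,6}; region has {4,5,6} → only 3 remains.
R1C5 = 1: row 1 has {2,3,4,5,6}; col 5 has {3,4,5,6}; region has {3,4,5,6} → only 1 remains.
R2C3 = 2: row 2 has {1,3,4,5,6}; col 3 has {3,4,5,6}; region has {1,3,4,5,6} → only 2 remains.
R3C2 = 3: row 3 has {1,2,4,5,6}; col 2 has {1,2,4,5,6}; region has {1,2,4,5,6} → only 3 remains.
R6C3 = 1: row 6 has {3,4,5,6}; col 3 has {2,3,4,5,6}; region has {3,4,5,6} → only 1 remains.
R6C5 = 2: row 6 has {1,3,4,5,6}; col 5 has {1,3,4,5,6}; region has {1,3,4,5,6} → only 2 remains.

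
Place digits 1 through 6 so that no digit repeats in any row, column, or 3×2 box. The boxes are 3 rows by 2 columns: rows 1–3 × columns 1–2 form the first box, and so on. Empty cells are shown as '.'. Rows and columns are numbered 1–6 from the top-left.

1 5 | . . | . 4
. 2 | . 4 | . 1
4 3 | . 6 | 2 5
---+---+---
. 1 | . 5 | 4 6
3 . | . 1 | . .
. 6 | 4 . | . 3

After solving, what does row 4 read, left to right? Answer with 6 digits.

213546

r2c1 = 6: row 2 has {1,2,4}; col 1 has {1,3,4}; box has {1,2,3,4,5} → only 6 remains.
r2c5 = 3: row 2 has {1,2,4,6}; col 5 has {2,4}; box has {1,2,4,5} → only 3 remains.
r3c3 = 1: row 3 has {2,3,4,5,6}; col 3 has {4}; box has {4,6} → only 1 remains.
r4c1 = 2: row 4 has {1,4,5,6}; col 1 has {1,3,4,6}; box has {1,3,6} → only 2 remains.
r4c3 = 3: row 4 has {1,2,4,5,6}; col 3 has {1,4}; box has {1,4,5} → only 3 remains.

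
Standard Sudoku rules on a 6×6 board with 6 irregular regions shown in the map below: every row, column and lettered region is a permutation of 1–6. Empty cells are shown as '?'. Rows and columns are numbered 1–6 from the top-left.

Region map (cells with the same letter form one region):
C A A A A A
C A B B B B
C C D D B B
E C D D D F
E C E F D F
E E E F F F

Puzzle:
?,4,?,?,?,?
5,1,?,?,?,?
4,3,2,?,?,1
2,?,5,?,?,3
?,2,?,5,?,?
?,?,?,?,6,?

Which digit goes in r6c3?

r3c4 = 6 (sole candidate).
r3c5 = 5 (sole candidate).
r4c2 = 6 (sole candidate).
r5c6 = 4 (sole candidate).
r6c2 = 5 (sole candidate).
r6c6 = 2 (sole candidate).
r1c1 = 1 (sole candidate).
r2c6 = 6 (sole candidate).
r6c1 = 3 (sole candidate).
r6c4 = 1 (sole candidate).
r1c6 = 5 (sole candidate).
r4c4 = 4 (sole candidate).
r4c5 = 1 (sole candidate).
r5c1 = 6 (sole candidate).
r5c3 = 1 (sole candidate).
r5c5 = 3 (sole candidate).
r6c3 = 4: row 6 has {1,2,3,5,6}; col 3 has {1,2,5}; region has {1,2,3,5,6} → only 4 remains.

4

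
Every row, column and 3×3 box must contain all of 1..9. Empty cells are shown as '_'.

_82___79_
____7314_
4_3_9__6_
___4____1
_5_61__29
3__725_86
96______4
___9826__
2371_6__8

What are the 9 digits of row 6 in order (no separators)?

r1c4 = 5 (sole candidate).
r1c9 = 3 (sole candidate).
r2c2 = 9 (sole candidate).
r4c5 = 3 (sole candidate).
r4c7 = 5 (sole candidate).
r4c8 = 7 (sole candidate).
r5c6 = 8 (sole candidate).
r6c7 = 4: row 6 has {2,3,5,6,7,8}; col 7 has {1,5,6,7}; box has {1,2,5,6,7,8,9} → only 4 remains.
r7c4 = 3 (sole candidate).
r7c5 = 5 (sole candidate).
r7c6 = 7 (sole candidate).
r7c7 = 2 (sole candidate).
r7c8 = 1 (sole candidate).
r9c5 = 4 (sole candidate).
r9c7 = 9 (sole candidate).
r9c8 = 5 (sole candidate).
r1c5 = 6 (sole candidate).
r3c6 = 1 (sole candidate).
r3c7 = 8 (sole candidate).
r4c2 = 2 (sole candidate).
r4c6 = 9 (sole candidate).
r5c1 = 7 (sole candidate).
r5c3 = 4 (sole candidate).
r5c7 = 3 (sole candidate).
r6c2 = 1: row 6 has {2,3,4,5,6,7,8}; col 2 has {2,3,5,6,8,9}; box has {2,3,4,5,7} → only 1 remains.
r6c3 = 9: row 6 has {1,2,3,4,5,6,7,8}; col 3 has {2,3,4,7}; box has {1,2,3,4,5,7} → only 9 remains.

319725486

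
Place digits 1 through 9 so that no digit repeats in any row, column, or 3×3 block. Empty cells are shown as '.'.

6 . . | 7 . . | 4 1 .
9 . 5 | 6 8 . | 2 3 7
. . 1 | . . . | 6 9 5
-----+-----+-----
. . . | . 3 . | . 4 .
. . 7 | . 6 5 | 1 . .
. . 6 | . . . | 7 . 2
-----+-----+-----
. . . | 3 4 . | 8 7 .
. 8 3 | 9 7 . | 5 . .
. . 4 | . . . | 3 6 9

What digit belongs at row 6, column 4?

row 1, column 9 = 8: row 1 has {1,4,6,7}; col 9 has {2,5,7,9}; box has {1,2,3,4,5,6,7,9} → only 8 remains.
row 2, column 2 = 4: row 2 has {2,3,5,6,7,8,9}; col 2 has {8}; box has {1,5,6,9} → only 4 remains.
row 2, column 6 = 1: row 2 has {2,3,4,5,6,7,8,9}; col 6 has {5}; box has {6,7,8} → only 1 remains.
row 3, column 5 = 2: row 3 has {1,5,6,9}; col 5 has {3,4,6,7,8}; box has {1,6,7,8} → only 2 remains.
row 4, column 7 = 9: row 4 has {3,4}; col 7 has {1,2,3,4,5,6,7,8}; box has {1,2,4,7} → only 9 remains.
row 4, column 9 = 6: row 4 has {3,4,9}; col 9 has {2,5,7,8,9}; box has {1,2,4,7,9} → only 6 remains.
row 5, column 8 = 8: row 5 has {1,5,6,7}; col 8 has {1,3,4,6,7,9}; box has {1,2,4,6,7,9} → only 8 remains.
row 5, column 9 = 3: row 5 has {1,5,6,7,8}; col 9 has {2,5,6,7,8,9}; box has {1,2,4,6,7,8,9} → only 3 remains.
row 6, column 8 = 5: row 6 has {2,6,7}; col 8 has {1,3,4,6,7,8,9}; box has {1,2,3,4,6,7,8,9} → only 5 remains.
row 7, column 9 = 1: row 7 has {3,4,7,8}; col 9 has {2,3,5,6,7,8,9}; box has {3,5,6,7,8,9} → only 1 remains.
row 8, column 8 = 2: row 8 has {3,5,7,8,9}; col 8 has {1,3,4,5,6,7,8,9}; box has {1,3,5,6,7,8,9} → only 2 remains.
row 8, column 9 = 4: row 8 has {2,3,5,7,8,9}; col 9 has {1,2,3,5,6,7,8,9}; box has {1,2,3,5,6,7,8,9} → only 4 remains.
row 1, column 3 = 2: row 1 has {1,4,6,7,8}; col 3 has {1,3,4,5,6,7}; box has {1,4,5,6,9} → only 2 remains.
row 3, column 4 = 4: row 3 has {1,2,5,6,9}; col 4 has {3,6,7,9}; box has {1,2,6,7,8} → only 4 remains.
row 3, column 6 = 3: row 3 has {1,2,4,5,6,9}; col 6 has {1,5}; box has {1,2,4,6,7,8} → only 3 remains.
row 4, column 3 = 8: row 4 has {3,4,6,9}; col 3 has {1,2,3,4,5,6,7}; box has {6,7} → only 8 remains.
row 5, column 4 = 2: row 5 has {1,3,5,6,7,8}; col 4 has {3,4,6,7,9}; box has {3,5,6} → only 2 remains.
row 7, column 3 = 9: row 7 has {1,3,4,7,8}; col 3 has {1,2,3,4,5,6,7,8}; box has {3,4,8} → only 9 remains.
row 8, column 1 = 1: row 8 has {2,3,4,5,7,8,9}; col 1 has {6,9}; box has {3,4,8,9} → only 1 remains.
row 8, column 6 = 6: row 8 has {1,2,3,4,5,7,8,9}; col 6 has {1,3,5}; box has {3,4,7,9} → only 6 remains.
row 1, column 2 = 3: row 1 has {1,2,4,6,7,8}; col 2 has {4,8}; box has {1,2,4,5,6,9} → only 3 remains.
row 1, column 6 = 9: row 1 has {1,2,3,4,6,7,8}; col 6 has {1,3,5,6}; box has {1,2,3,4,6,7,8} → only 9 remains.
row 3, column 2 = 7: row 3 has {1,2,3,4,5,6,9}; col 2 has {3,4,8}; box has {1,2,3,4,5,6,9} → only 7 remains.
row 4, column 4 = 1: row 4 has {3,4,6,8,9}; col 4 has {2,3,4,6,7,9}; box has {2,3,5,6} → only 1 remains.
row 4, column 6 = 7: row 4 has {1,3,4,6,8,9}; col 6 has {1,3,5,6,9}; box has {1,2,3,5,6} → only 7 remains.
row 5, column 1 = 4: row 5 has {1,2,3,5,6,7,8}; col 1 has {1,6,9}; box has {6,7,8} → only 4 remains.
row 5, column 2 = 9: row 5 has {1,2,3,4,5,6,7,8}; col 2 has {3,4,7,8}; box has {4,6,7,8} → only 9 remains.
row 6, column 1 = 3: row 6 has {2,5,6,7}; col 1 has {1,4,6,9}; box has {4,6,7,8,9} → only 3 remains.
row 6, column 2 = 1: row 6 has {2,3,5,6,7}; col 2 has {3,4,7,8,9}; box has {3,4,6,7,8,9} → only 1 remains.
row 6, column 4 = 8: row 6 has {1,2,3,5,6,7}; col 4 has {1,2,3,4,6,7,9}; box has {1,2,3,5,6,7} → only 8 remains.

8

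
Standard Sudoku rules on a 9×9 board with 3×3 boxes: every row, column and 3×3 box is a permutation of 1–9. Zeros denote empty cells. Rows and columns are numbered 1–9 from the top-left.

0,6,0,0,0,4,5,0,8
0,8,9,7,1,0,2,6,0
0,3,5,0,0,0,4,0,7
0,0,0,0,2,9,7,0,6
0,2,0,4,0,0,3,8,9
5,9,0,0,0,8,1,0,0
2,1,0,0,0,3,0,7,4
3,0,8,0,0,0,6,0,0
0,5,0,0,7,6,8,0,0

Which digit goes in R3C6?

2

R2C1 = 4 (sole candidate).
R2C6 = 5 (sole candidate).
R2C9 = 3 (sole candidate).
R3C1 = 1 (sole candidate).
R3C6 = 2: row 3 has {1,3,4,5,7}; col 6 has {3,4,5,6,8,9}; box has {1,4,5,7} → only 2 remains.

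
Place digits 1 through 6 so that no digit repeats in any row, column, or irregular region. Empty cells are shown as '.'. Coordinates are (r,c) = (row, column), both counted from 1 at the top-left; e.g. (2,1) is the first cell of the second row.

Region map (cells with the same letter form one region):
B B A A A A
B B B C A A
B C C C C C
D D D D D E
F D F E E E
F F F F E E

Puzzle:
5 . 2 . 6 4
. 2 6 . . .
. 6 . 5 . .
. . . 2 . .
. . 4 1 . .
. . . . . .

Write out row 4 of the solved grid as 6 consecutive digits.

(1,4) = 3: row 1 has {2,4,5,6}; col 4 has {1,2,5}; region has {2,4,6} → only 3 remains.
(2,4) = 4: row 2 has {2,6}; col 4 has {1,2,3,5}; region has {5,6} → only 4 remains.
(6,4) = 6: row 6 has {}; col 4 has {1,2,3,4,5}; region has {4} → only 6 remains.
(1,2) = 1: row 1 has {2,3,4,5,6}; col 2 has {2,6}; region has {2,5,6} → only 1 remains.
(2,1) = 3: row 2 has {2,4,6}; col 1 has {5}; region has {1,2,5,6} → only 3 remains.
(3,1) = 4: row 3 has {5,6}; col 1 has {3,5}; region has {1,2,3,5,6} → only 4 remains.
(5,1) = 2: row 5 has {1,4}; col 1 has {3,4,5}; region has {4,6} → only 2 remains.
(6,1) = 1: row 6 has {6}; col 1 has {2,3,4,5}; region has {2,4,6} → only 1 remains.
(4,1) = 6: row 4 has {2}; col 1 has {1,2,3,4,5}; region has {2} → only 6 remains.
(5,6) = 6: in row 5, 6 can only go here (every other open cell in that row sees a 6).
(6,5) = 4: in row 6, 4 can only go here (every other open cell in that row sees a 4).
(4,2) = 4: in row 4, 4 can only go here (every other open cell in that row sees a 4).
(6,6) = 2: in row 6, 2 can only go here (every other open cell in that row sees a 2).
(3,5) = 2: in row 3, 2 can only go here (every other open cell in that row sees a 2).
Singles propagation stalls; (4,6) is still open with candidates {3,5}.
  Try (4,6) = 3: then column 5 has no cell left for 3 — contradiction.
So (4,6) = 5.
(2,6) = 1 (sole candidate).
(3,6) = 3 (sole candidate).
(5,5) = 3 (sole candidate).
(2,5) = 5 (sole candidate).
(3,3) = 1 (sole candidate).
(4,3) = 3: row 4 has {2,4,5,6}; col 3 has {1,2,4,6}; region has {2,4,6} → only 3 remains.
(4,5) = 1: row 4 has {2,3,4,5,6}; col 5 has {2,3,4,5,6}; region has {2,3,4,6} → only 1 remains.

643215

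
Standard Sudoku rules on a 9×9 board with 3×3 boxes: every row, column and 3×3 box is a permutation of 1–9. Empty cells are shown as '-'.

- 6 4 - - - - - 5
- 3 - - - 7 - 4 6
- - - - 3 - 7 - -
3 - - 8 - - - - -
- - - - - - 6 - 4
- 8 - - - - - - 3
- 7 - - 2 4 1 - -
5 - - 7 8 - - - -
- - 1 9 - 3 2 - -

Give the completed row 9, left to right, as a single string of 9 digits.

841963257

R8C9 = 9 (sole candidate).
R9C2 = 4: row 9 has {1,2,3,9}; col 2 has {3,6,7,8}; box has {1,5,7} → only 4 remains.
R7C9 = 8 (sole candidate).
R8C2 = 2 (sole candidate).
R9C9 = 7: row 9 has {1,2,3,4,9}; col 9 has {3,4,5,6,8,9}; box has {1,2,8,9} → only 7 remains.
R1C1 = 7 (hidden single in row 1).
R3C4 = 4 (hidden single in row 3).
R3C6 = 6 (hidden single in row 3).
R8C6 = 1 (sole candidate).
R4C5 = 4 (hidden single in row 4).
R4C3 = 6 (hidden single in row 4).
R8C3 = 3 (sole candidate).
R8C7 = 4 (sole candidate).
R8C8 = 6 (sole candidate).
R9C8 = 5: row 9 has {1,2,3,4,7,9}; col 8 has {4,6}; box has {1,2,4,6,7,8,9} → only 5 remains.
R7C3 = 9 (sole candidate).
R7C8 = 3 (sole candidate).
R9C5 = 6: row 9 has {1,2,3,4,5,7,9}; col 5 has {2,3,4,8}; box has {1,2,3,4,7,8,9} → only 6 remains.
R7C1 = 6 (sole candidate).
R7C4 = 5 (sole candidate).
R9C1 = 8: row 9 has {1,2,3,4,5,6,7,9}; col 1 has {3,5,6,7}; box has {1,2,3,4,5,6,7,9} → only 8 remains.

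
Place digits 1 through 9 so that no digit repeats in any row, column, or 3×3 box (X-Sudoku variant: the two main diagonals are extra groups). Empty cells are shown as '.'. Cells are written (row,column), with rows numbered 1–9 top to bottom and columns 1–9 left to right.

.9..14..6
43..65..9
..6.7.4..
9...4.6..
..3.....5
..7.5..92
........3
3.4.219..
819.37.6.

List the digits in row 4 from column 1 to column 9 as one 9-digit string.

(5,5) = 9 (sole candidate).
(6,6) = 8 (sole candidate).
(7,5) = 8 (sole candidate).
(9,9) = 4 (sole candidate).
(9,4) = 5 (sole candidate).
(9,7) = 2 (sole candidate).
(8,4) = 6 (sole candidate).
(7,6) = 9 (sole candidate).
(7,4) = 4 (sole candidate).
(3,4) = 9 (hidden single in row 3).
(6,2) = 4 (hidden single in row 6).
(5,8) = 4 (hidden single in row 5).
(6,1) = 6 (hidden single in row 6).
(5,6) = 6 (hidden single in row 5).
(7,2) = 6 (hidden single in row 7).
(8,9) = 8 (hidden single in row 8).
(3,9) = 1 (sole candidate).
(4,9) = 7: row 4 has {4,6,9}; col 9 has {1,2,3,4,5,6,8,9}; box has {2,4,5,6,9} → only 7 remains.
(2,3) = 1 (hidden single in row 2).
(5,4) = 7 (hidden single in row 5).
(5,1) = 1 (hidden single in column 1).
(5,7) = 8 (sole candidate).
(2,7) = 7 (sole candidate).
(2,8) = 2 (sole candidate).
(4,6) = 3: row 4 has {4,6,7,9}; col 6 has {1,4,5,6,7,8,9}; box has {4,5,6,7,8,9}; anti-diagonal has {2,4,6,8,9} → only 3 remains.
(4,8) = 1: row 4 has {3,4,6,7,9}; col 8 has {2,4,6,9}; box has {2,4,5,6,7,8,9} → only 1 remains.
(5,2) = 2 (sole candidate).
(6,4) = 1 (sole candidate).
(6,7) = 3 (sole candidate).
(7,3) = 5 (sole candidate).
(7,7) = 1 (sole candidate).
(7,8) = 7 (sole candidate).
(8,2) = 7 (sole candidate).
(8,8) = 5 (sole candidate).
(1,7) = 5 (sole candidate).
(2,4) = 8 (sole candidate).
(3,6) = 2 (sole candidate).
(4,3) = 8: row 4 has {1,3,4,6,7,9}; col 3 has {1,3,4,5,6,7,9}; box has {1,2,3,4,6,7,9} → only 8 remains.
(4,4) = 2: row 4 has {1,3,4,6,7,8,9}; col 4 has {1,4,5,6,7,8,9}; box has {1,3,4,5,6,7,8,9}; main diagonal has {1,3,4,5,6,8,9} → only 2 remains.
(7,1) = 2 (sole candidate).
(1,1) = 7 (sole candidate).
(1,3) = 2 (sole candidate).
(1,4) = 3 (sole candidate).
(1,8) = 8 (sole candidate).
(3,1) = 5 (sole candidate).
(3,2) = 8 (sole candidate).
(3,8) = 3 (sole candidate).
(4,2) = 5: row 4 has {1,2,3,4,6,7,8,9}; col 2 has {1,2,3,4,6,7,8,9}; box has {1,2,3,4,6,7,8,9} → only 5 remains.

958243617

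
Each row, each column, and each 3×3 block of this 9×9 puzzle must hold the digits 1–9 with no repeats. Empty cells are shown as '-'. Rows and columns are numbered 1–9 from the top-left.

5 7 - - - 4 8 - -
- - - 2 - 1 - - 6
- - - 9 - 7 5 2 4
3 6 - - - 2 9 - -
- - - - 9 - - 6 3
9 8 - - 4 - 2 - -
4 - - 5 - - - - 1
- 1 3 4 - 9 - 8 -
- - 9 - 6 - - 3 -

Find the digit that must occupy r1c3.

2

r1c5 = 3: row 1 has {4,5,7,8}; col 5 has {4,6,9}; box has {1,2,4,7,9} → only 3 remains.
r1c9 = 9: row 1 has {3,4,5,7,8}; col 9 has {1,3,4,6}; box has {2,4,5,6,8} → only 9 remains.
r2c1 = 8: row 2 has {1,2,6}; col 1 has {3,4,5,9}; box has {5,7} → only 8 remains.
r2c3 = 4: row 2 has {1,2,6,8}; col 3 has {3,9}; box has {5,7,8} → only 4 remains.
r2c5 = 5: row 2 has {1,2,4,6,8}; col 5 has {3,4,6,9}; box has {1,2,3,4,7,9} → only 5 remains.
r2c8 = 7: row 2 has {1,2,4,5,6,8}; col 8 has {2,3,6,8}; box has {2,4,5,6,8,9} → only 7 remains.
r3c2 = 3: row 3 has {2,4,5,7,9}; col 2 has {1,6,7,8}; box has {4,5,7,8} → only 3 remains.
r3c5 = 8: row 3 has {2,3,4,5,7,9}; col 5 has {3,4,5,6,9}; box has {1,2,3,4,5,7,9} → only 8 remains.
r7c2 = 2: row 7 has {1,4,5}; col 2 has {1,3,6,7,8}; box has {1,3,4,9} → only 2 remains.
r7c5 = 7: row 7 has {1,2,4,5}; col 5 has {3,4,5,6,8,9}; box has {4,5,6,9} → only 7 remains.
r7c7 = 6: row 7 has {1,2,4,5,7}; col 7 has {2,5,8,9}; box has {1,3,8} → only 6 remains.
r7c8 = 9: row 7 has {1,2,4,5,6,7}; col 8 has {2,3,6,7,8}; box has {1,3,6,8} → only 9 remains.
r8c5 = 2: row 8 has {1,3,4,8,9}; col 5 has {3,4,5,6,7,8,9}; box has {4,5,6,7,9} → only 2 remains.
r8c7 = 7: row 8 has {1,2,3,4,8,9}; col 7 has {2,5,6,8,9}; box has {1,3,6,8,9} → only 7 remains.
r8c9 = 5: row 8 has {1,2,3,4,7,8,9}; col 9 has {1,3,4,6,9}; box has {1,3,6,7,8,9} → only 5 remains.
r9c1 = 7: row 9 has {3,6,9}; col 1 has {3,4,5,8,9}; box has {1,2,3,4,9} → only 7 remains.
r9c2 = 5: row 9 has {3,6,7,9}; col 2 has {1,2,3,6,7,8}; box has {1,2,3,4,7,9} → only 5 remains.
r9c6 = 8: row 9 has {3,5,6,7,9}; col 6 has {1,2,4,7,9}; box has {2,4,5,6,7,9} → only 8 remains.
r9c7 = 4: row 9 has {3,5,6,7,8,9}; col 7 has {2,5,6,7,8,9}; box has {1,3,5,6,7,8,9} → only 4 remains.
r9c9 = 2: row 9 has {3,4,5,6,7,8,9}; col 9 has {1,3,4,5,6,9}; box has {1,3,4,5,6,7,8,9} → only 2 remains.
r1c4 = 6: row 1 has {3,4,5,7,8,9}; col 4 has {2,4,5,9}; box has {1,2,3,4,5,7,8,9} → only 6 remains.
r1c8 = 1: row 1 has {3,4,5,6,7,8,9}; col 8 has {2,3,6,7,8,9}; box has {2,4,5,6,7,8,9} → only 1 remains.
r2c2 = 9: row 2 has {1,2,4,5,6,7,8}; col 2 has {1,2,3,5,6,7,8}; box has {3,4,5,7,8} → only 9 remains.
r2c7 = 3: row 2 has {1,2,4,5,6,7,8,9}; col 7 has {2,4,5,6,7,8,9}; box has {1,2,4,5,6,7,8,9} → only 3 remains.
r4c5 = 1: row 4 has {2,3,6,9}; col 5 has {2,3,4,5,6,7,8,9}; box has {2,4,9} → only 1 remains.
r5c2 = 4: row 5 has {3,6,9}; col 2 has {1,2,3,5,6,7,8,9}; box has {3,6,8,9} → only 4 remains.
r5c6 = 5: row 5 has {3,4,6,9}; col 6 has {1,2,4,7,8,9}; box has {1,2,4,9} → only 5 remains.
r5c7 = 1: row 5 has {3,4,5,6,9}; col 7 has {2,3,4,5,6,7,8,9}; box has {2,3,6,9} → only 1 remains.
r6c8 = 5: row 6 has {2,4,8,9}; col 8 has {1,2,3,6,7,8,9}; box has {1,2,3,6,9} → only 5 remains.
r6c9 = 7: row 6 has {2,4,5,8,9}; col 9 has {1,2,3,4,5,6,9}; box has {1,2,3,5,6,9} → only 7 remains.
r7c3 = 8: row 7 has {1,2,4,5,6,7,9}; col 3 has {3,4,9}; box has {1,2,3,4,5,7,9} → only 8 remains.
r7c6 = 3: row 7 has {1,2,4,5,6,7,8,9}; col 6 has {1,2,4,5,7,8,9}; box has {2,4,5,6,7,8,9} → only 3 remains.
r8c1 = 6: row 8 has {1,2,3,4,5,7,8,9}; col 1 has {3,4,5,7,8,9}; box has {1,2,3,4,5,7,8,9} → only 6 remains.
r9c4 = 1: row 9 has {2,3,4,5,6,7,8,9}; col 4 has {2,4,5,6,9}; box has {2,3,4,5,6,7,8,9} → only 1 remains.
r1c3 = 2: row 1 has {1,3,4,5,6,7,8,9}; col 3 has {3,4,8,9}; box has {3,4,5,7,8,9} → only 2 remains.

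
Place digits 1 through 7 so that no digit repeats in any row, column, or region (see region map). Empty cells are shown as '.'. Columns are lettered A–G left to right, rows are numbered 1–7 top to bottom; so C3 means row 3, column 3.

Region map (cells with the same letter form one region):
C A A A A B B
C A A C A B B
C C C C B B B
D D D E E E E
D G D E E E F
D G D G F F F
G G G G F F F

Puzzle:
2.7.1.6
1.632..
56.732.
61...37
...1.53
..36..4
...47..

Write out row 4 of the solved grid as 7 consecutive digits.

D1 = 5: row 1 has {1,2,6,7}; col 4 has {1,3,4,6,7}; region has {1,2,6,7} → only 5 remains.
F1 = 4: row 1 has {1,2,5,6,7}; col 6 has {2,3,5}; region has {2,3,6} → only 4 remains.
B2 = 4: row 2 has {1,2,3,6}; col 2 has {1,6}; region has {1,2,5,6,7} → only 4 remains.
F2 = 7: row 2 has {1,2,3,4,6}; col 6 has {2,3,4,5}; region has {2,3,4,6} → only 7 remains.
G2 = 5: row 2 has {1,2,3,4,6,7}; col 7 has {3,4,6,7}; region has {2,3,4,6,7} → only 5 remains.
C3 = 4: row 3 has {2,3,5,6,7}; col 3 has {3,6,7}; region has {1,2,3,5,6,7} → only 4 remains.
G3 = 1: row 3 has {2,3,4,5,6,7}; col 7 has {3,4,5,6,7}; region has {2,3,4,5,6,7} → only 1 remains.
D4 = 2: row 4 has {1,3,6,7}; col 4 has {1,3,4,5,6,7}; region has {1,3,5,7} → only 2 remains.
E4 = 4: row 4 has {1,2,3,6,7}; col 5 has {1,2,3,7}; region has {1,2,3,5,7} → only 4 remains.
C5 = 2: row 5 has {1,3,5}; col 3 has {3,4,6,7}; region has {1,3,6} → only 2 remains.
E5 = 6: row 5 has {1,2,3,5}; col 5 has {1,2,3,4,7}; region has {1,2,3,4,5,7} → only 6 remains.
A6 = 7: row 6 has {3,4,6}; col 1 has {1,2,5,6}; region has {1,2,3,6} → only 7 remains.
E6 = 5: row 6 has {3,4,6,7}; col 5 has {1,2,3,4,6,7}; region has {3,4,7} → only 5 remains.
F6 = 1: row 6 has {3,4,5,6,7}; col 6 has {2,3,4,5,7}; region has {3,4,5,7} → only 1 remains.
A7 = 3: row 7 has {4,7}; col 1 has {1,2,5,6,7}; region has {4,6} → only 3 remains.
F7 = 6: row 7 has {3,4,7}; col 6 has {1,2,3,4,5,7}; region has {1,3,4,5,7} → only 6 remains.
G7 = 2: row 7 has {3,4,6,7}; col 7 has {1,3,4,5,6,7}; region has {1,3,4,5,6,7} → only 2 remains.
B1 = 3: row 1 has {1,2,4,5,6,7}; col 2 has {1,4,6}; region has {1,2,4,5,6,7} → only 3 remains.
C4 = 5: row 4 has {1,2,3,4,6,7}; col 3 has {2,3,4,6,7}; region has {1,2,3,6,7} → only 5 remains.

6152437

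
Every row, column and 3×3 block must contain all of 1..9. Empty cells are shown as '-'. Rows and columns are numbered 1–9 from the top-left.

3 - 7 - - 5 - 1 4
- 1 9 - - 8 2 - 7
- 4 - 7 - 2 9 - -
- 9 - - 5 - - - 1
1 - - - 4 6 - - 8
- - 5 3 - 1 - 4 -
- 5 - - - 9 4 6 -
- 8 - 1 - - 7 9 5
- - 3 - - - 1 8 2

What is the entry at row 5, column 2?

row 4, column 6 = 7 (sole candidate).
row 5, column 3 = 2 (sole candidate).
row 5, column 4 = 9 (sole candidate).
row 6, column 7 = 6 (sole candidate).
row 6, column 9 = 9 (sole candidate).
row 7, column 3 = 1 (sole candidate).
row 7, column 9 = 3 (sole candidate).
row 9, column 6 = 4 (sole candidate).
row 1, column 4 = 6 (sole candidate).
row 1, column 5 = 9 (sole candidate).
row 1, column 7 = 8 (sole candidate).
row 2, column 4 = 4 (sole candidate).
row 2, column 5 = 3 (sole candidate).
row 2, column 8 = 5 (sole candidate).
row 3, column 5 = 1 (sole candidate).
row 3, column 8 = 3 (sole candidate).
row 3, column 9 = 6 (sole candidate).
row 4, column 7 = 3 (sole candidate).
row 4, column 8 = 2 (sole candidate).
row 5, column 7 = 5 (sole candidate).
row 5, column 8 = 7 (sole candidate).
row 6, column 2 = 7 (sole candidate).
row 8, column 6 = 3 (sole candidate).
row 9, column 2 = 6 (sole candidate).
row 9, column 4 = 5 (sole candidate).
row 9, column 5 = 7 (sole candidate).
row 1, column 2 = 2 (sole candidate).
row 2, column 1 = 6 (sole candidate).
row 3, column 3 = 8 (sole candidate).
row 4, column 4 = 8 (sole candidate).
row 5, column 2 = 3: row 5 has {1,2,4,5,6,7,8,9}; col 2 has {1,2,4,5,6,7,8,9}; box has {1,2,5,7,9} → only 3 remains.

3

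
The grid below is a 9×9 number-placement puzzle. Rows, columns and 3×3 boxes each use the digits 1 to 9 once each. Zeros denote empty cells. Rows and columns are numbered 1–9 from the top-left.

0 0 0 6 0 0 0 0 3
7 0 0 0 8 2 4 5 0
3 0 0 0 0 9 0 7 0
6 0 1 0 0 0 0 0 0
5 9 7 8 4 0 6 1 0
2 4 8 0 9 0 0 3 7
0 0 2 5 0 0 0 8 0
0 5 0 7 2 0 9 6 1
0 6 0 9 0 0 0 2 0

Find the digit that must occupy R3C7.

R1C8 = 9 (sole candidate).
R2C2 = 1 (sole candidate).
R2C4 = 3 (sole candidate).
R2C9 = 6 (sole candidate).
R4C2 = 3 (sole candidate).
R4C4 = 2 (sole candidate).
R4C8 = 4 (sole candidate).
R5C6 = 3 (sole candidate).
R5C9 = 2 (sole candidate).
R6C4 = 1 (sole candidate).
R6C7 = 5 (sole candidate).
R7C2 = 7 (sole candidate).
R7C7 = 3 (sole candidate).
R7C9 = 4 (sole candidate).
R9C7 = 7 (sole candidate).
R9C9 = 5 (sole candidate).
R2C3 = 9 (sole candidate).
R3C4 = 4 (sole candidate).
R3C9 = 8 (sole candidate).
R4C7 = 8 (sole candidate).
R4C9 = 9 (sole candidate).
R6C6 = 6 (sole candidate).
R7C6 = 1 (sole candidate).
R9C5 = 3 (sole candidate).
R3C2 = 2 (sole candidate).
R3C7 = 1: row 3 has {2,3,4,7,8,9}; col 7 has {3,4,5,6,7,8,9}; box has {3,4,5,6,7,8,9} → only 1 remains.

1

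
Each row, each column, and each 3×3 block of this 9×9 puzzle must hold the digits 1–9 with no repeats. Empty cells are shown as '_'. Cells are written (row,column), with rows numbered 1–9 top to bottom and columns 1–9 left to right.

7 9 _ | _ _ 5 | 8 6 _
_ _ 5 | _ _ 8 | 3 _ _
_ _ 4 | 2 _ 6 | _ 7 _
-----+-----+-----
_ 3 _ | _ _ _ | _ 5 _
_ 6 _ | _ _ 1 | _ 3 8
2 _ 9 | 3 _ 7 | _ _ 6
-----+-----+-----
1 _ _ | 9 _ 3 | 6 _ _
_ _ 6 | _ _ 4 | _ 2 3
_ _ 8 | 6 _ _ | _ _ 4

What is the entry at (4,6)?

(2,1) = 6 (sole candidate).
(5,3) = 7 (sole candidate).
(7,3) = 2 (sole candidate).
(7,8) = 8 (sole candidate).
(9,6) = 2 (sole candidate).
(4,3) = 1 (sole candidate).
(4,6) = 9: row 4 has {1,3,5}; col 6 has {1,2,3,4,5,6,7,8}; box has {1,3,7} → only 9 remains.

9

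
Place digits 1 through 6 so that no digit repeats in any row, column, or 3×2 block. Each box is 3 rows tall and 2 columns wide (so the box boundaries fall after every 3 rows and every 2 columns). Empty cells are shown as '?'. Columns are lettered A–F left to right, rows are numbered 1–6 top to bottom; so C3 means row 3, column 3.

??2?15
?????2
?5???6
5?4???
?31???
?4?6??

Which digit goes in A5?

6

B1 = 6: row 1 has {1,2,5}; col 2 has {3,4,5}; box has {5} → only 6 remains.
B2 = 1: row 2 has {2}; col 2 has {3,4,5,6}; box has {5,6} → only 1 remains.
C3 = 3: row 3 has {5,6}; col 3 has {1,2,4}; box has {2} → only 3 remains.
E3 = 4: row 3 has {3,5,6}; col 5 has {1}; box has {1,2,5,6} → only 4 remains.
B4 = 2: row 4 has {4,5}; col 2 has {1,3,4,5,6}; box has {3,4,5} → only 2 remains.
D4 = 3: row 4 has {2,4,5}; col 4 has {6}; box has {1,4,6} → only 3 remains.
E4 = 6: row 4 has {2,3,4,5}; col 5 has {1,4}; box has {} → only 6 remains.
F4 = 1: row 4 has {2,3,4,5,6}; col 6 has {2,5,6}; box has {6} → only 1 remains.
A5 = 6: row 5 has {1,3}; col 1 has {5}; box has {2,3,4,5} → only 6 remains.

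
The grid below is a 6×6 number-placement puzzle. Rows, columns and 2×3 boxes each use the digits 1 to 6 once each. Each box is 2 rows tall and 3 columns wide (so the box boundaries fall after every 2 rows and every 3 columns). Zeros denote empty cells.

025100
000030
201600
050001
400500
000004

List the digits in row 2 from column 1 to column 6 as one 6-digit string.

row 1, column 6 = 6 (sole candidate).
row 1, column 1 = 3 (sole candidate).
row 1, column 5 = 4 (sole candidate).
row 2, column 4 = 2: row 2 has {3}; col 4 has {1,5,6}; box has {1,3,4,6} → only 2 remains.
row 2, column 6 = 5: row 2 has {2,3}; col 6 has {1,4,6}; box has {1,2,3,4,6} → only 5 remains.
row 3, column 5 = 5 (sole candidate).
row 3, column 6 = 3 (sole candidate).
row 4, column 1 = 6 (sole candidate).
row 4, column 4 = 4 (sole candidate).
row 4, column 5 = 2 (sole candidate).
row 5, column 6 = 2 (sole candidate).
row 6, column 4 = 3 (sole candidate).
row 2, column 1 = 1: row 2 has {2,3,5}; col 1 has {2,3,4,6}; box has {2,3,5} → only 1 remains.
row 3, column 2 = 4 (sole candidate).
row 4, column 3 = 3 (sole candidate).
row 5, column 3 = 6 (sole candidate).
row 5, column 5 = 1 (sole candidate).
row 6, column 1 = 5 (sole candidate).
row 6, column 2 = 1 (sole candidate).
row 6, column 3 = 2 (sole candidate).
row 6, column 5 = 6 (sole candidate).
row 2, column 2 = 6: row 2 has {1,2,3,5}; col 2 has {1,2,4,5}; box has {1,2,3,5} → only 6 remains.
row 2, column 3 = 4: row 2 has {1,2,3,5,6}; col 3 has {1,2,3,5,6}; box has {1,2,3,5,6} → only 4 remains.

164235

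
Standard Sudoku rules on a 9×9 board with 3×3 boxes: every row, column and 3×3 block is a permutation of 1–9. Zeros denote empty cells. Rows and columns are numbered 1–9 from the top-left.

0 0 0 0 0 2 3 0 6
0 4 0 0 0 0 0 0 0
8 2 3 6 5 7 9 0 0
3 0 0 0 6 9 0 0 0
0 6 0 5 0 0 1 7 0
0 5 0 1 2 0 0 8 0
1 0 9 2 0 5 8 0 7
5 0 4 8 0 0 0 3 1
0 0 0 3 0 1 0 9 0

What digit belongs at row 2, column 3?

row 2, column 4 = 9 (sole candidate).
row 3, column 9 = 4 (sole candidate).
row 6, column 3 = 7 (sole candidate).
row 7, column 2 = 3 (sole candidate).
row 7, column 5 = 4 (sole candidate).
row 7, column 8 = 6 (sole candidate).
row 8, column 2 = 7 (sole candidate).
row 8, column 5 = 9 (sole candidate).
row 8, column 6 = 6 (sole candidate).
row 8, column 7 = 2 (sole candidate).
row 9, column 2 = 8 (sole candidate).
row 9, column 5 = 7 (sole candidate).
row 9, column 9 = 5 (sole candidate).
row 1, column 4 = 4 (sole candidate).
row 3, column 8 = 1 (sole candidate).
row 4, column 2 = 1 (sole candidate).
row 4, column 4 = 7 (sole candidate).
row 4, column 9 = 2 (sole candidate).
row 9, column 7 = 4 (sole candidate).
row 1, column 2 = 9 (sole candidate).
row 1, column 8 = 5 (sole candidate).
row 2, column 7 = 7 (sole candidate).
row 2, column 8 = 2 (sole candidate).
row 2, column 9 = 8 (sole candidate).
row 4, column 3 = 8 (sole candidate).
row 4, column 7 = 5 (sole candidate).
row 4, column 8 = 4 (sole candidate).
row 5, column 3 = 2 (sole candidate).
row 6, column 7 = 6 (sole candidate).
row 9, column 3 = 6 (sole candidate).
row 1, column 1 = 7 (sole candidate).
row 1, column 3 = 1 (sole candidate).
row 1, column 5 = 8 (sole candidate).
row 2, column 1 = 6 (sole candidate).
row 2, column 3 = 5: row 2 has {2,4,6,7,8,9}; col 3 has {1,2,3,4,6,7,8,9}; box has {1,2,3,4,6,7,8,9} → only 5 remains.

5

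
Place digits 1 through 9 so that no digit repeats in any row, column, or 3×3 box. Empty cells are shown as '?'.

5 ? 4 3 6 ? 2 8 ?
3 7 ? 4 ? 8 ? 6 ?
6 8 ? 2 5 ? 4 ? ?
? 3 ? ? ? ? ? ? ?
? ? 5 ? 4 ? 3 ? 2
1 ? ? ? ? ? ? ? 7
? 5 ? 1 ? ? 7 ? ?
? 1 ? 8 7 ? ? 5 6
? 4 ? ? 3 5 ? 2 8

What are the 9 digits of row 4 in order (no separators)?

437692815

R1C2 = 9: row 1 has {2,3,4,5,6,8}; col 2 has {1,3,4,5,7,8}; box has {3,4,5,6,7,8} → only 9 remains.
R1C9 = 1: row 1 has {2,3,4,5,6,8,9}; col 9 has {2,6,7,8}; box has {2,4,6,8} → only 1 remains.
R3C3 = 1: row 3 has {2,4,5,6,8}; col 3 has {4,5}; box has {3,4,5,6,7,8,9} → only 1 remains.
R5C2 = 6: row 5 has {2,3,4,5}; col 2 has {1,3,4,5,7,8,9}; box has {1,3,5} → only 6 remains.
R6C2 = 2: row 6 has {1,7}; col 2 has {1,3,4,5,6,7,8,9}; box has {1,3,5,6} → only 2 remains.
R8C7 = 9: row 8 has {1,5,6,7,8}; col 7 has {2,3,4,7}; box has {2,5,6,7,8} → only 9 remains.
R9C7 = 1: row 9 has {2,3,4,5,8}; col 7 has {2,3,4,7,9}; box has {2,5,6,7,8,9} → only 1 remains.
R1C6 = 7: row 1 has {1,2,3,4,5,6,8,9}; col 6 has {5,8}; box has {2,3,4,5,6,8} → only 7 remains.
R2C3 = 2: row 2 has {3,4,6,7,8}; col 3 has {1,4,5}; box has {1,3,4,5,6,7,8,9} → only 2 remains.
R2C7 = 5: row 2 has {2,3,4,6,7,8}; col 7 has {1,2,3,4,7,9}; box has {1,2,4,6,8} → only 5 remains.
R2C9 = 9: row 2 has {2,3,4,5,6,7,8}; col 9 has {1,2,6,7,8}; box has {1,2,4,5,6,8} → only 9 remains.
R3C6 = 9: row 3 has {1,2,4,5,6,8}; col 6 has {5,7,8}; box has {2,3,4,5,6,7,8} → only 9 remains.
R3C9 = 3: row 3 has {1,2,4,5,6,8,9}; col 9 has {1,2,6,7,8,9}; box has {1,2,4,5,6,8,9} → only 3 remains.
R5C6 = 1: row 5 has {2,3,4,5,6}; col 6 has {5,7,8,9}; box has {4} → only 1 remains.
R5C8 = 9: row 5 has {1,2,3,4,5,6}; col 8 has {2,5,6,8}; box has {2,3,7} → only 9 remains.
R6C8 = 4: row 6 has {1,2,7}; col 8 has {2,5,6,8,9}; box has {2,3,7,9} → only 4 remains.
R7C8 = 3: row 7 has {1,5,7}; col 8 has {2,4,5,6,8,9}; box has {1,2,5,6,7,8,9} → only 3 remains.
R7C9 = 4: row 7 has {1,3,5,7}; col 9 has {1,2,3,6,7,8,9}; box has {1,2,3,5,6,7,8,9} → only 4 remains.
R8C1 = 2: row 8 has {1,5,6,7,8,9}; col 1 has {1,3,5,6}; box has {1,4,5} → only 2 remains.
R8C3 = 3: row 8 has {1,2,5,6,7,8,9}; col 3 has {1,2,4,5}; box has {1,2,4,5} → only 3 remains.
R8C6 = 4: row 8 has {1,2,3,5,6,7,8,9}; col 6 has {1,5,7,8,9}; box has {1,3,5,7,8} → only 4 remains.
R2C5 = 1: row 2 has {2,3,4,5,6,7,8,9}; col 5 has {3,4,5,6,7}; box has {2,3,4,5,6,7,8,9} → only 1 remains.
R3C8 = 7: row 3 has {1,2,3,4,5,6,8,9}; col 8 has {2,3,4,5,6,8,9}; box has {1,2,3,4,5,6,8,9} → only 7 remains.
R4C8 = 1: row 4 has {3}; col 8 has {2,3,4,5,6,7,8,9}; box has {2,3,4,7,9} → only 1 remains.
R4C9 = 5: row 4 has {1,3}; col 9 has {1,2,3,4,6,7,8,9}; box has {1,2,3,4,7,9} → only 5 remains.
R5C4 = 7: row 5 has {1,2,3,4,5,6,9}; col 4 has {1,2,3,4,8}; box has {1,4} → only 7 remains.
R5C1 = 8: row 5 has {1,2,3,4,5,6,7,9}; col 1 has {1,2,3,5,6}; box has {1,2,3,5,6} → only 8 remains.
R6C3 = 9: row 6 has {1,2,4,7}; col 3 has {1,2,3,4,5}; box has {1,2,3,5,6,8} → only 9 remains.
R6C5 = 8: row 6 has {1,2,4,7,9}; col 5 has {1,3,4,5,6,7}; box has {1,4,7} → only 8 remains.
R6C7 = 6: row 6 has {1,2,4,7,8,9}; col 7 has {1,2,3,4,5,7,9}; box has {1,2,3,4,5,7,9} → only 6 remains.
R7C1 = 9: row 7 has {1,3,4,5,7}; col 1 has {1,2,3,5,6,8}; box has {1,2,3,4,5} → only 9 remains.
R7C5 = 2: row 7 has {1,3,4,5,7,9}; col 5 has {1,3,4,5,6,7,8}; box has {1,3,4,5,7,8} → only 2 remains.
R7C6 = 6: row 7 has {1,2,3,4,5,7,9}; col 6 has {1,4,5,7,8,9}; box has {1,2,3,4,5,7,8} → only 6 remains.
R9C1 = 7: row 9 has {1,2,3,4,5,8}; col 1 has {1,2,3,5,6,8,9}; box has {1,2,3,4,5,9} → only 7 remains.
R9C3 = 6: row 9 has {1,2,3,4,5,7,8}; col 3 has {1,2,3,4,5,9}; box has {1,2,3,4,5,7,9} → only 6 remains.
R9C4 = 9: row 9 has {1,2,3,4,5,6,7,8}; col 4 has {1,2,3,4,7,8}; box has {1,2,3,4,5,6,7,8} → only 9 remains.
R4C1 = 4: row 4 has {1,3,5}; col 1 has {1,2,3,5,6,7,8,9}; box has {1,2,3,5,6,8,9} → only 4 remains.
R4C3 = 7: row 4 has {1,3,4,5}; col 3 has {1,2,3,4,5,6,9}; box has {1,2,3,4,5,6,8,9} → only 7 remains.
R4C4 = 6: row 4 has {1,3,4,5,7}; col 4 has {1,2,3,4,7,8,9}; box has {1,4,7,8} → only 6 remains.
R4C5 = 9: row 4 has {1,3,4,5,6,7}; col 5 has {1,2,3,4,5,6,7,8}; box has {1,4,6,7,8} → only 9 remains.
R4C6 = 2: row 4 has {1,3,4,5,6,7,9}; col 6 has {1,4,5,6,7,8,9}; box has {1,4,6,7,8,9} → only 2 remains.
R4C7 = 8: row 4 has {1,2,3,4,5,6,7,9}; col 7 has {1,2,3,4,5,6,7,9}; box has {1,2,3,4,5,6,7,9} → only 8 remains.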